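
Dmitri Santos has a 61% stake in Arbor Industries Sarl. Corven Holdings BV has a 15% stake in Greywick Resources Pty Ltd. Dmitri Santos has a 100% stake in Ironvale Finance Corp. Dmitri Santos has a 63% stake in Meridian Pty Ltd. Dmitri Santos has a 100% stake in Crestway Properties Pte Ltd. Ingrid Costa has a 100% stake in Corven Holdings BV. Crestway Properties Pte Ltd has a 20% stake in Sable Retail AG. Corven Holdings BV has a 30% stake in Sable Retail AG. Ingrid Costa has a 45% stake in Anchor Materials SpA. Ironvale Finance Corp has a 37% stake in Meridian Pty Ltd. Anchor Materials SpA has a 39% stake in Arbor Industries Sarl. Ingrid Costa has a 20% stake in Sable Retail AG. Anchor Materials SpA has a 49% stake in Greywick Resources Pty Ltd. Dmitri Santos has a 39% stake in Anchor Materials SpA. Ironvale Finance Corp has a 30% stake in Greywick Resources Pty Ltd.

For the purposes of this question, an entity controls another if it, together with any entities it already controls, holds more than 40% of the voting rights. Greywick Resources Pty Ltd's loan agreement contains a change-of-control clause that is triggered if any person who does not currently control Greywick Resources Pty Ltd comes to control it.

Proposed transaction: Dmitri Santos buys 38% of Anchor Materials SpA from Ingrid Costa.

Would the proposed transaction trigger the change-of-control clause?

Yes

The purchase adds only to Dmitri's holdings (Ingrid's stake shrinks), so Dmitri is the only person who could newly come to control Greywick.
Dmitri holds 100% of Crestway, so Dmitri controls Crestway.
Dmitri holds 100% of Ironvale, so Dmitri controls Ironvale.
Dmitri holds 61% of Arbor, so Dmitri controls Arbor.
Dmitri and Ironvale together hold 63% + 37% = 100% of Meridian, so Dmitri controls Meridian.
In Greywick, Dmitri's side holds only 30%, not > 40%.
So before the transaction, Dmitri does not control Greywick.
After the purchase, Dmitri's direct stake in Anchor rises to 39% + 38% = 77%, and Ingrid's stake falls to 7%.
Dmitri holds 77% of Anchor, so Dmitri controls Anchor.
Ironvale and Anchor together hold 30% + 49% = 79% of Greywick, so Dmitri controls Greywick.
Dmitri did not control Greywick before and does after, so the clause is triggered.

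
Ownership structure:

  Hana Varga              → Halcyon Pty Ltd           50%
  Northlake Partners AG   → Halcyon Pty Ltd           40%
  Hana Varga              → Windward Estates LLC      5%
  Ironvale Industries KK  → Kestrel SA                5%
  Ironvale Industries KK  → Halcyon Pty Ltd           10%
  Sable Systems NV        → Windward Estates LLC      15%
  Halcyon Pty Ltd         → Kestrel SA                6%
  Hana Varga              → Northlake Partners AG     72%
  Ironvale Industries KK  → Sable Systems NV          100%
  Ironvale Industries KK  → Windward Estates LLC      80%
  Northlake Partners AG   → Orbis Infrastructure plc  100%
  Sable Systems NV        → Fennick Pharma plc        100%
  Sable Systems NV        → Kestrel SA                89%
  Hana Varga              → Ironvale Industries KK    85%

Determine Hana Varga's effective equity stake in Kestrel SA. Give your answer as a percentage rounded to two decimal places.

Hana reaches Kestrel along 5 paths.
Via Ironvale → Sable: 85% × 100% × 89% = 75.65%.
Via Halcyon: 50% × 6% = 3%.
Via Ironvale → Halcyon: 85% × 10% × 6% = 0.51%.
Via Northlake → Halcyon: 72% × 40% × 6% = 1.728%.
Via Ironvale: 85% × 5% = 4.25%.
Total: 75.65% + 3% + 0.51% + 1.728% + 4.25% = 85.138%.
Rounded: 85.14%.

85.14%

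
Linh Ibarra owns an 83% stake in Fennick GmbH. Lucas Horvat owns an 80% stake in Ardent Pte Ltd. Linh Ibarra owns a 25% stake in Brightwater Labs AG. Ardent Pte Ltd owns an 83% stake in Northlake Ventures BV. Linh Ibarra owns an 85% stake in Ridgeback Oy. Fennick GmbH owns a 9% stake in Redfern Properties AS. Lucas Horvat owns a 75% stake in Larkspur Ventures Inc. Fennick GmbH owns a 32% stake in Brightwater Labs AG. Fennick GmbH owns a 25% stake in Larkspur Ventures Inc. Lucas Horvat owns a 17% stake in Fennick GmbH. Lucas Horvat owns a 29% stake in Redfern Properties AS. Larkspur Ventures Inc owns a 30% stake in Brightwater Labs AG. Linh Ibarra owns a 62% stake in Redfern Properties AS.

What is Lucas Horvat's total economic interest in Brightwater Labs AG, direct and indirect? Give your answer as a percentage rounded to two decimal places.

29.22%

Lucas reaches Brightwater along 3 paths.
Via Larkspur: 75% × 30% = 22.5%.
Via Fennick → Larkspur: 17% × 25% × 30% = 1.275%.
Via Fennick: 17% × 32% = 5.44%.
Total: 22.5% + 1.275% + 5.44% = 29.215%.
Rounded: 29.22%.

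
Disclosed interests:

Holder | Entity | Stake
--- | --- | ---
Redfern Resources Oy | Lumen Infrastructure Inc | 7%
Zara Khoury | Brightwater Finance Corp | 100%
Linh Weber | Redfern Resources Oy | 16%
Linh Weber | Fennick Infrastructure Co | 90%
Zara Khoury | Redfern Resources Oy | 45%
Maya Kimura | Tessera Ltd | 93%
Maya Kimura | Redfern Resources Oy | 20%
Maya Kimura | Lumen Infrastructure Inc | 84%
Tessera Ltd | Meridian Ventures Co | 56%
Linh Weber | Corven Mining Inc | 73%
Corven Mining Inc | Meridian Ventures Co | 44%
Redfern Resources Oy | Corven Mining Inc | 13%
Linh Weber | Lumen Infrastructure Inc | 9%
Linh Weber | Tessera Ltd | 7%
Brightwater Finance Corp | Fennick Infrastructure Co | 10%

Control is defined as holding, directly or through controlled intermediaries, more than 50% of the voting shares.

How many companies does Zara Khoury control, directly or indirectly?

Zara holds 100% of Brightwater, so Zara controls Brightwater.
No other company's threshold is met.
Zara controls 1 company.

1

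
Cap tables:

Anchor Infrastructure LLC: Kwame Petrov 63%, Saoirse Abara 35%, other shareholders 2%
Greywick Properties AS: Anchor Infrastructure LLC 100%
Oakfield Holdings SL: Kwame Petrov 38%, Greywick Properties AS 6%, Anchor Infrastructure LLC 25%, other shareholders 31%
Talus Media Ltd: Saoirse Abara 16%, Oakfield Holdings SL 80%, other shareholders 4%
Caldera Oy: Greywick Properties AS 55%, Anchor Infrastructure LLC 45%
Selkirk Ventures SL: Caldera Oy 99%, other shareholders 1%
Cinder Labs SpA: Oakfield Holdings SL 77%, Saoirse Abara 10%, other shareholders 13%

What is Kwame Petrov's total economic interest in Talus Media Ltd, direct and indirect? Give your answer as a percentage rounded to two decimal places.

46.02%

Kwame reaches Talus along 3 paths.
Via Oakfield: 38% × 80% = 30.4%.
Via Anchor → Greywick → Oakfield: 63% × 100% × 6% × 80% = 3.024%.
Via Anchor → Oakfield: 63% × 25% × 80% = 12.6%.
Total: 30.4% + 3.024% + 12.6% = 46.024%.
Rounded: 46.02%.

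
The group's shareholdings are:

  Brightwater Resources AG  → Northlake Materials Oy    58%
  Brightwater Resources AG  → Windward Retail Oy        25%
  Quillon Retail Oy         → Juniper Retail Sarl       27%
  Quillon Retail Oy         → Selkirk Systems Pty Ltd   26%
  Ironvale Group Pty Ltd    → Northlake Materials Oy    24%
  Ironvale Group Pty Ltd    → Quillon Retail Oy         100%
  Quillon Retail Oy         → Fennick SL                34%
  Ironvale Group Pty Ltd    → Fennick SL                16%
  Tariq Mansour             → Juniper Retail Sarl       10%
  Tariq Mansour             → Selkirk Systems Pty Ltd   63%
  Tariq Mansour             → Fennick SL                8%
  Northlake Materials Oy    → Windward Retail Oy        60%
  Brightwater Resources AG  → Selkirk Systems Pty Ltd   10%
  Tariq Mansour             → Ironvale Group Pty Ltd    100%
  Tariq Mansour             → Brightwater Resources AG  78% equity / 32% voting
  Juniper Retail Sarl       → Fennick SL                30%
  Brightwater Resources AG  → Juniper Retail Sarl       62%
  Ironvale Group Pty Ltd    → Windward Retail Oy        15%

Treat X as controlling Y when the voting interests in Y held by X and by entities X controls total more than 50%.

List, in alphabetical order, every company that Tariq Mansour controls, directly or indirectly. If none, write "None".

Tariq holds 100% of Ironvale, so Tariq controls Ironvale.
Ironvale holds 100% of Quillon, so Tariq controls Quillon.
Quillon and Ironvale and Tariq together hold 34% + 16% + 8% = 58% of Fennick, so Tariq controls Fennick.
Quillon and Tariq together hold 26% + 63% = 89% of Selkirk, so Tariq controls Selkirk.
No other company's threshold is met.

Fennick SL, Ironvale Group Pty Ltd, Quillon Retail Oy, Selkirk Systems Pty Ltd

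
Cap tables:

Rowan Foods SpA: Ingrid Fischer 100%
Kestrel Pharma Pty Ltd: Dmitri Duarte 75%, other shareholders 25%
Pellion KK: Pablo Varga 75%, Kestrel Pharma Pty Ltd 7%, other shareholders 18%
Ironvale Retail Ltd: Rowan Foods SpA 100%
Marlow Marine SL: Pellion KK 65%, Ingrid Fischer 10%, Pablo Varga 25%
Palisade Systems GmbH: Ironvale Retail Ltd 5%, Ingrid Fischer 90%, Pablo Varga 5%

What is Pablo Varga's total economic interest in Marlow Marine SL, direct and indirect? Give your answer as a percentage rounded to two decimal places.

73.75%

Pablo reaches Marlow along 2 paths.
Via Pellion: 75% × 65% = 48.75%.
Direct stake: 25% = 25%.
Total: 48.75% + 25% = 73.75%.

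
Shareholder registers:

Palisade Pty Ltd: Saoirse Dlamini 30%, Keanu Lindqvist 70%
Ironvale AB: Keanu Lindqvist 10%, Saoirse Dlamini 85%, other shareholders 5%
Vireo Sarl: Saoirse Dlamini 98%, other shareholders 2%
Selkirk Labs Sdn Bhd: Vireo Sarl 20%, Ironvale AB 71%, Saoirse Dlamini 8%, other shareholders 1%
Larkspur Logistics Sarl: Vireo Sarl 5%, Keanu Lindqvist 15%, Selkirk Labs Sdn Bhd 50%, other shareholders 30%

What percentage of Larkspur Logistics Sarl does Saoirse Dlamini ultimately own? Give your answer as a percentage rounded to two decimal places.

48.88%

Saoirse reaches Larkspur along 4 paths.
Via Vireo: 98% × 5% = 4.9%.
Via Vireo → Selkirk: 98% × 20% × 50% = 9.8%.
Via Ironvale → Selkirk: 85% × 71% × 50% = 30.175%.
Via Selkirk: 8% × 50% = 4%.
Total: 4.9% + 9.8% + 30.175% + 4% = 48.875%.
Rounded: 48.88%.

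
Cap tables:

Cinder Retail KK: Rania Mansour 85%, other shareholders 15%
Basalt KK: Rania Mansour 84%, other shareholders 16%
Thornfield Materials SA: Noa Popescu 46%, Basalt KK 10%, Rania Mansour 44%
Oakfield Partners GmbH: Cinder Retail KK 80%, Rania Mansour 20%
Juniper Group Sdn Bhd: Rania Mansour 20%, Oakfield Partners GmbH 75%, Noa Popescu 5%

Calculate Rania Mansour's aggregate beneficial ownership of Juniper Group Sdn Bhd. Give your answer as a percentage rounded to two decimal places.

Rania reaches Juniper along 3 paths.
Direct stake: 20% = 20%.
Via Cinder → Oakfield: 85% × 80% × 75% = 51%.
Via Oakfield: 20% × 75% = 15%.
Total: 20% + 51% + 15% = 86%.
Rounded: 86.00%.

86.00%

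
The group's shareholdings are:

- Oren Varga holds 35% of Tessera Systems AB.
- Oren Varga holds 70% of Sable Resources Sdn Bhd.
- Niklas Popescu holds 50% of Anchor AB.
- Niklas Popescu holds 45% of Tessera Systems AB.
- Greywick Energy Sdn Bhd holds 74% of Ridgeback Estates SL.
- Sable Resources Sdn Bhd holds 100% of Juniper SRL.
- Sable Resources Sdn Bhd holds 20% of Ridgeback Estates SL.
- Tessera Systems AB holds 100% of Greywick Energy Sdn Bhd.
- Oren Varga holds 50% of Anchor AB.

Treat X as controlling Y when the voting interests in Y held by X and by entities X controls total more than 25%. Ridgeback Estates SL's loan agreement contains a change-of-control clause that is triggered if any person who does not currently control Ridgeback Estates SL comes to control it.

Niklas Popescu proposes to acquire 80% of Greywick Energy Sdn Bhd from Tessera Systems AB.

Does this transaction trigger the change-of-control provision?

No

The purchase adds only to Niklas's holdings (Tessera's stake shrinks), so Niklas is the only person who could newly come to control Ridgeback.
Niklas holds 45% of Tessera, so Niklas controls Tessera.
Tessera holds 100% of Greywick, so Niklas controls Greywick.
Greywick holds 74% of Ridgeback, so Niklas controls Ridgeback.
So Niklas already controls Ridgeback before the transaction.
After the purchase, Niklas holds 80% of Greywick directly, and Tessera's stake falls to 20%.
Niklas controlled Ridgeback already, so this is not a new person acquiring control; every other person's position is unchanged or reduced.
No new person acquires control, so the clause is not triggered.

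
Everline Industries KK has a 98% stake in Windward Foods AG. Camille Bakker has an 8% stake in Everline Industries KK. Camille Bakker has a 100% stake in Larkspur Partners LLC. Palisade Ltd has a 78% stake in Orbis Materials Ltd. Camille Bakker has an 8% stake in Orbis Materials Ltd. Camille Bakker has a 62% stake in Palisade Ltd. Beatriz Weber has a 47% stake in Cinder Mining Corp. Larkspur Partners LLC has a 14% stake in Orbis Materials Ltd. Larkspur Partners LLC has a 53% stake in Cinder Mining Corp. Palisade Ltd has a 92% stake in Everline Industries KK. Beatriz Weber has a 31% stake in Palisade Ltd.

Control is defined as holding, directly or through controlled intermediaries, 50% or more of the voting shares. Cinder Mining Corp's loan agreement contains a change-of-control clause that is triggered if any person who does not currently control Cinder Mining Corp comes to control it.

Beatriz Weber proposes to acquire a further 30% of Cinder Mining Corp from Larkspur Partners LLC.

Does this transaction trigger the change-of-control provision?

The purchase adds only to Beatriz's holdings (Larkspur's stake shrinks), so Beatriz is the only person who could newly come to control Cinder.
Beatriz's largest direct stake is 47% in Cinder, which does not meet the threshold, so Beatriz controls no company.
In Cinder, Beatriz's side holds only 47%, not ≥ 50%.
So before the transaction, Beatriz does not control Cinder.
After the purchase, Beatriz's direct stake in Cinder rises to 47% + 30% = 77%, and Larkspur's stake falls to 23%.
Beatriz holds 77% of Cinder, so Beatriz controls Cinder.
Beatriz did not control Cinder before and does after, so the clause is triggered.

Yes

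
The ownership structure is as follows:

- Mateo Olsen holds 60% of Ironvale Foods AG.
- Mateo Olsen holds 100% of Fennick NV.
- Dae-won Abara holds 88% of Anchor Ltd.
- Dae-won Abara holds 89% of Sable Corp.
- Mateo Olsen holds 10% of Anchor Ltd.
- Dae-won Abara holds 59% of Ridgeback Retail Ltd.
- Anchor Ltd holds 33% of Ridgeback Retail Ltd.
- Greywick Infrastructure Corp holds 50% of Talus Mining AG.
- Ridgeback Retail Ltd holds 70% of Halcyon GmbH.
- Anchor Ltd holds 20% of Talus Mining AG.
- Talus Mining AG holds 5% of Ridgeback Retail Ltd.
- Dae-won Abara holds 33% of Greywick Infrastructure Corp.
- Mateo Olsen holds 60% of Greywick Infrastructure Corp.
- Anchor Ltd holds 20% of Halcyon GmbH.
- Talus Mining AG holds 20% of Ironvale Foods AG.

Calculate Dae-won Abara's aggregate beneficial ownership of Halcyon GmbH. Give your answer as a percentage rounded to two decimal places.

80.42%

Dae-won reaches Halcyon along 5 paths.
Via Anchor: 88% × 20% = 17.6%.
Via Ridgeback: 59% × 70% = 41.3%.
Via Anchor → Ridgeback: 88% × 33% × 70% = 20.328%.
Via Anchor → Talus → Ridgeback: 88% × 20% × 5% × 70% = 0.616%.
Via Greywick → Talus → Ridgeback: 33% × 50% × 5% × 70% = 0.5775%.
Total: 17.6% + 41.3% + 20.328% + 0.616% + 0.5775% = 80.4215%.
Rounded: 80.42%.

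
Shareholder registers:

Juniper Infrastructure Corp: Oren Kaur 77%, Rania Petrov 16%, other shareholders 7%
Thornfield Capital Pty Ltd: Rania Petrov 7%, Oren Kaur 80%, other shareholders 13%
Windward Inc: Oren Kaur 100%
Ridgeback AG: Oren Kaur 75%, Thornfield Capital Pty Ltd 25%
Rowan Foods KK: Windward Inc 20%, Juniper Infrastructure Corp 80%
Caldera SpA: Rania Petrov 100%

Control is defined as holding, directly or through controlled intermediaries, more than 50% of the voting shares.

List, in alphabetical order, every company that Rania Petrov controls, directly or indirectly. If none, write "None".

Caldera SpA

Rania holds 100% of Caldera, so Rania controls Caldera.
No other company's threshold is met.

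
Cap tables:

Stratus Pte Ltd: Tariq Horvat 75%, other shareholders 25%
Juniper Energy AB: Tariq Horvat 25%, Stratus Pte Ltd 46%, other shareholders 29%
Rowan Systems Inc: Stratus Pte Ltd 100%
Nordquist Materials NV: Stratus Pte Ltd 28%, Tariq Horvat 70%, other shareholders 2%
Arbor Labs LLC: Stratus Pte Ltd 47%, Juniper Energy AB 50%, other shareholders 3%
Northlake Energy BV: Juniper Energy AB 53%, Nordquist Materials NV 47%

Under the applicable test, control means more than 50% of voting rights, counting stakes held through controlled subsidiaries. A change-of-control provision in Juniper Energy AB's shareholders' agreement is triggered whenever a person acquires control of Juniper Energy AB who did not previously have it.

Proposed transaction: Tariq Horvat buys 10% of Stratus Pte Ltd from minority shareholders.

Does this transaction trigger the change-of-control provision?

No

The purchase changes only Tariq's holdings, so Tariq is the only person who could newly come to control Juniper.
Tariq holds 75% of Stratus, so Tariq controls Stratus.
Tariq and Stratus together hold 25% + 46% = 71% of Juniper, so Tariq controls Juniper.
So Tariq already controls Juniper before the transaction.
After the purchase, Tariq's direct stake in Stratus rises to 75% + 10% = 85%.
Tariq controlled Juniper already, so this is not a new person acquiring control; every other person's position is unchanged or reduced.
No new person acquires control, so the clause is not triggered.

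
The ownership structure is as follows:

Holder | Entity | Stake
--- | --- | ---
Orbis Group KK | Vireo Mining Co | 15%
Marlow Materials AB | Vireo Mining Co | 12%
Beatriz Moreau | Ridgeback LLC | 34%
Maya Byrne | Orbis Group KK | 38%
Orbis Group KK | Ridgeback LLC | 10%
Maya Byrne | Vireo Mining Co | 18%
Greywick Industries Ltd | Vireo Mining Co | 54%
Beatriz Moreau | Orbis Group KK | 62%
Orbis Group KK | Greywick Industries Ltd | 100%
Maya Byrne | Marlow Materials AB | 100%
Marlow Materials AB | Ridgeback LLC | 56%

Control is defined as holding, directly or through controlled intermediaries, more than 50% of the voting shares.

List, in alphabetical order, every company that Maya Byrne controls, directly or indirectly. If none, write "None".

Marlow Materials AB, Ridgeback LLC

Maya holds 100% of Marlow, so Maya controls Marlow.
Marlow holds 56% of Ridgeback, so Maya controls Ridgeback.
No other company's threshold is met.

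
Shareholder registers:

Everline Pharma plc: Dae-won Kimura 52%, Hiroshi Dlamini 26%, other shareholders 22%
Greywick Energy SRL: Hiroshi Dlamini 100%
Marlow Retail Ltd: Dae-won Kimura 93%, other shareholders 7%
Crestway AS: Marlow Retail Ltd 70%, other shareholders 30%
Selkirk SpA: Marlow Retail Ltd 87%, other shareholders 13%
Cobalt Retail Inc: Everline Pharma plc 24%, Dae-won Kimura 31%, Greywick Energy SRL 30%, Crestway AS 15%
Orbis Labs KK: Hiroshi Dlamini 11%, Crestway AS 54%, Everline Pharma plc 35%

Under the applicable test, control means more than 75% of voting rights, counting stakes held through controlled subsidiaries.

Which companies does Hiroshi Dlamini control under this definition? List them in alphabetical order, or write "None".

Hiroshi holds 100% of Greywick, so Hiroshi controls Greywick.
No other company's threshold is met.

Greywick Energy SRL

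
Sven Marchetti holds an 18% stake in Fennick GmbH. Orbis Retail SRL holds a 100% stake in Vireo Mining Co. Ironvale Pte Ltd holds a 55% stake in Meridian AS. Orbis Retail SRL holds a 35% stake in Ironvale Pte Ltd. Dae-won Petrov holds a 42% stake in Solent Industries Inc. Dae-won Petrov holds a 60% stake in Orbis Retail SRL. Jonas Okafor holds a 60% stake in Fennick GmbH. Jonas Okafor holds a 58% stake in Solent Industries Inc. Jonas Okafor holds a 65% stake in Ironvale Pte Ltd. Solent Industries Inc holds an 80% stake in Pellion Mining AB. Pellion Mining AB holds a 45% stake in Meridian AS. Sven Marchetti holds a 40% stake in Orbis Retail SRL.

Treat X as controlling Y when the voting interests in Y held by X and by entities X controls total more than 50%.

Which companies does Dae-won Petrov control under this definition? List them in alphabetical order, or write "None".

Dae-won holds 60% of Orbis, so Dae-won controls Orbis.
Orbis holds 100% of Vireo, so Dae-won controls Vireo.
No other company's threshold is met.

Orbis Retail SRL, Vireo Mining Co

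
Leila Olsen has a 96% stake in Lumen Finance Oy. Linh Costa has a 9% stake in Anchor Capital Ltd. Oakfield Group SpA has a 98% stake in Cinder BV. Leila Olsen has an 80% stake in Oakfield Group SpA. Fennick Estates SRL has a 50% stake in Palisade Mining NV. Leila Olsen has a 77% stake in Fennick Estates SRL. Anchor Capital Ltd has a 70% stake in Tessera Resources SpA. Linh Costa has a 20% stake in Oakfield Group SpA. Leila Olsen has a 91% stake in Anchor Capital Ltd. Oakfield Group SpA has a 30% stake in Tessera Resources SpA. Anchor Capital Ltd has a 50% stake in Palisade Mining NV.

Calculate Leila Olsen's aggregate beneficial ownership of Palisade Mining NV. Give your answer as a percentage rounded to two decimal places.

84.00%

Leila reaches Palisade along 2 paths.
Via Anchor: 91% × 50% = 45.5%.
Via Fennick: 77% × 50% = 38.5%.
Total: 45.5% + 38.5% = 84%.
Rounded: 84.00%.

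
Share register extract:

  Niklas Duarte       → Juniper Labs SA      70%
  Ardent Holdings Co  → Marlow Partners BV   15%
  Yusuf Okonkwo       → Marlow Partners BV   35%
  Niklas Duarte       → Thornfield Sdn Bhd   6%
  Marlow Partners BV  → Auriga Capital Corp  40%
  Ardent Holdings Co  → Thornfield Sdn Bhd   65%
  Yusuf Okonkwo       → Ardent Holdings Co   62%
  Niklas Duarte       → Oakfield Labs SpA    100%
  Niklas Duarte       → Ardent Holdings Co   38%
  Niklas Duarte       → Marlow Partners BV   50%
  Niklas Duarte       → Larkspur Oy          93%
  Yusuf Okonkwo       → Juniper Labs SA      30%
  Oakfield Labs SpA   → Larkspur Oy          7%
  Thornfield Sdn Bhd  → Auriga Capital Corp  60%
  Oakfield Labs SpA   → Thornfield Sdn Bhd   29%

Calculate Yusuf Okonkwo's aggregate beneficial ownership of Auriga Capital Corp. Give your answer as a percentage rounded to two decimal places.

Yusuf reaches Auriga along 3 paths.
Via Marlow: 35% × 40% = 14%.
Via Ardent → Marlow: 62% × 15% × 40% = 3.72%.
Via Ardent → Thornfield: 62% × 65% × 60% = 24.18%.
Total: 14% + 3.72% + 24.18% = 41.9%.
Rounded: 41.90%.

41.90%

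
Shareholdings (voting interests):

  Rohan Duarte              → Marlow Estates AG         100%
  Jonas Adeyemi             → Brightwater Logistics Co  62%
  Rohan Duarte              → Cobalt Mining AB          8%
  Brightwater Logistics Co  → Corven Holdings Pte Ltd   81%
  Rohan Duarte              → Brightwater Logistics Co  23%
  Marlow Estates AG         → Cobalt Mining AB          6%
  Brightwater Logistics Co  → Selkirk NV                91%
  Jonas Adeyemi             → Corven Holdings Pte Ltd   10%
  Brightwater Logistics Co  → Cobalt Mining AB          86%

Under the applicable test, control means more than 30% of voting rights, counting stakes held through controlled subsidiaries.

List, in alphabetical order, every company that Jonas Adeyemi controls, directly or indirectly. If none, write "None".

Jonas holds 62% of Brightwater, so Jonas controls Brightwater.
Brightwater and Jonas together hold 81% + 10% = 91% of Corven, so Jonas controls Corven.
Brightwater holds 86% of Cobalt, so Jonas controls Cobalt.
Brightwater holds 91% of Selkirk, so Jonas controls Selkirk.
No other company's threshold is met.

Brightwater Logistics Co, Cobalt Mining AB, Corven Holdings Pte Ltd, Selkirk NV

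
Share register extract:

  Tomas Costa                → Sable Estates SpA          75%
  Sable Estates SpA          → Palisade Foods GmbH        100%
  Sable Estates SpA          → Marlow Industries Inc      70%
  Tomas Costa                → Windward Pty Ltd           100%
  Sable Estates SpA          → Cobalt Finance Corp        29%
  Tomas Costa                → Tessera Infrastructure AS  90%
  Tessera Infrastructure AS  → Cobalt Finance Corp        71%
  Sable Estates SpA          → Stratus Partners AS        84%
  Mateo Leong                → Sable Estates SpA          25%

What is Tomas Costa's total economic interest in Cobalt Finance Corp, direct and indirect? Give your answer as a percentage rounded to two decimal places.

85.65%

Tomas reaches Cobalt along 2 paths.
Via Sable: 75% × 29% = 21.75%.
Via Tessera: 90% × 71% = 63.9%.
Total: 21.75% + 63.9% = 85.65%.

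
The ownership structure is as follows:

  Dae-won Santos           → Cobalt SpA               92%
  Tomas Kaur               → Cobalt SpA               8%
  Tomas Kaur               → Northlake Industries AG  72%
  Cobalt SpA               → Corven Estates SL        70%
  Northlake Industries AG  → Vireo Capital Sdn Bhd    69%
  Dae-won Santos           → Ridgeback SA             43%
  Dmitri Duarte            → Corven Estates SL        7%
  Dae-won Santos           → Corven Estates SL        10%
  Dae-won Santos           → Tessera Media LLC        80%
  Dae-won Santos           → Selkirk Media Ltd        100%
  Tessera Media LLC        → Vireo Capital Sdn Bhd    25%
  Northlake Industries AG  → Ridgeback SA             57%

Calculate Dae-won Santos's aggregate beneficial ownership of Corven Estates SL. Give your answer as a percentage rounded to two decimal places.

74.40%

Dae-won reaches Corven along 2 paths.
Via Cobalt: 92% × 70% = 64.4%.
Direct stake: 10% = 10%.
Total: 64.4% + 10% = 74.4%.
Rounded: 74.40%.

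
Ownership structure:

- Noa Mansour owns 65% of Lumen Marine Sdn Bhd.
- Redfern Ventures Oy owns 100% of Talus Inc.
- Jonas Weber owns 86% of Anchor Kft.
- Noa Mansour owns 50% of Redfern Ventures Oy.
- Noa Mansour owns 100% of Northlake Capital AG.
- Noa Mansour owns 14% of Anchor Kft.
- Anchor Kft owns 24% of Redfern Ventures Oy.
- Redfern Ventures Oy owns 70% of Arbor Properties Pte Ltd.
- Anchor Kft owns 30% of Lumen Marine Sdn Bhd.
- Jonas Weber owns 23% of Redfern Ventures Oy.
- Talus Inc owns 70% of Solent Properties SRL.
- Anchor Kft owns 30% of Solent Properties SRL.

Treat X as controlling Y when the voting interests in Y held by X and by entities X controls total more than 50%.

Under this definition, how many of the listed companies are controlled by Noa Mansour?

2

Noa holds 100% of Northlake, so Noa controls Northlake.
Noa holds 65% of Lumen, so Noa controls Lumen.
No other company's threshold is met.
Noa controls 2 companies.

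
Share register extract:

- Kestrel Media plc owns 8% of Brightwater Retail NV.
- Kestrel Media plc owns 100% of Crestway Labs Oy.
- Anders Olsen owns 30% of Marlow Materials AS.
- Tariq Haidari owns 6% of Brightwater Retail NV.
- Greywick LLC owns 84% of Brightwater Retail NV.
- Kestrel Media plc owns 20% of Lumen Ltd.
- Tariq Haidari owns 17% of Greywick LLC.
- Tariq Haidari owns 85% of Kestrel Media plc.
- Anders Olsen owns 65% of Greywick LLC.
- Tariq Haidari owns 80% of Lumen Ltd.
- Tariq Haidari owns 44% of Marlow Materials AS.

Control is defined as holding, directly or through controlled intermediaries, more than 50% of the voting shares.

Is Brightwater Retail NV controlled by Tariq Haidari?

No

Tariq holds 85% of Kestrel, so Tariq controls Kestrel.
Kestrel holds 100% of Crestway, so Tariq controls Crestway.
Tariq and Kestrel together hold 80% + 20% = 100% of Lumen, so Tariq controls Lumen.
In Brightwater, Tariq's side holds only 8% + 6% = 14%, not > 50%.
So Tariq does not control Brightwater.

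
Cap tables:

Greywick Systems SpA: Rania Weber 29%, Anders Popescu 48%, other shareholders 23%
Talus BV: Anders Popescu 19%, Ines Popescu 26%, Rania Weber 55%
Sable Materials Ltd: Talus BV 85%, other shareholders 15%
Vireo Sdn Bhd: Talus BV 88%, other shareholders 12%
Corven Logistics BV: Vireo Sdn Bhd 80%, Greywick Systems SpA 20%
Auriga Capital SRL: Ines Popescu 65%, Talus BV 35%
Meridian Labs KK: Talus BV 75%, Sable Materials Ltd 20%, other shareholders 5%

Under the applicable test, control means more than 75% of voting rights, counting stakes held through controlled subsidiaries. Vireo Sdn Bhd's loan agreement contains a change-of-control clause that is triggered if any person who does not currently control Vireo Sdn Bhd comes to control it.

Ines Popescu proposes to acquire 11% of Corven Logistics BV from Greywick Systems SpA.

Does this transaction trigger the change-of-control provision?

The purchase adds only to Ines's holdings (Greywick's stake shrinks), so Ines is the only person who could newly come to control Vireo.
Ines's largest direct stake is 65% in Auriga, which does not meet the threshold, so Ines controls no company.
Neither Ines nor any entity Ines controls holds any voting interest in Vireo.
So before the transaction, Ines does not control Vireo.
After the purchase, Ines holds 11% of Corven directly, and Greywick's stake falls to 9%.
Ines's side now holds 11% of Corven, not > 75%, so Ines still does not control Corven.
After the transaction, neither Ines nor any entity Ines controls holds a voting interest in Vireo, so Ines still does not control it.
No new person acquires control, so the clause is not triggered.

No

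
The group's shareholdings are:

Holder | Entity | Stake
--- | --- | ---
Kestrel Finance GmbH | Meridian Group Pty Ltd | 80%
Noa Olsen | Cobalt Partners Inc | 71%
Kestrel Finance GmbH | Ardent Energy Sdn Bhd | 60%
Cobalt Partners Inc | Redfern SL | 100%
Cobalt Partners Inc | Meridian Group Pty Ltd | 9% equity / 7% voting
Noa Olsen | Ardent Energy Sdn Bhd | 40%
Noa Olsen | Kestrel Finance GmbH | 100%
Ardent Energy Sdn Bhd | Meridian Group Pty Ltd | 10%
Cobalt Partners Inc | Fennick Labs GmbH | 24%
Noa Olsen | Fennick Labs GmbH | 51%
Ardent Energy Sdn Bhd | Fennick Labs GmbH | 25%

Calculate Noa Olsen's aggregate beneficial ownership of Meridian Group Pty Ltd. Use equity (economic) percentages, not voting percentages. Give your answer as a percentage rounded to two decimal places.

Noa reaches Meridian along 4 paths.
Via Kestrel: 100% × 80% = 80%.
Via Cobalt: 71% × 9% = 6.39%.
Via Kestrel → Ardent: 100% × 60% × 10% = 6%.
Via Ardent: 40% × 10% = 4%.
Total: 80% + 6.39% + 6% + 4% = 96.39%.

96.39%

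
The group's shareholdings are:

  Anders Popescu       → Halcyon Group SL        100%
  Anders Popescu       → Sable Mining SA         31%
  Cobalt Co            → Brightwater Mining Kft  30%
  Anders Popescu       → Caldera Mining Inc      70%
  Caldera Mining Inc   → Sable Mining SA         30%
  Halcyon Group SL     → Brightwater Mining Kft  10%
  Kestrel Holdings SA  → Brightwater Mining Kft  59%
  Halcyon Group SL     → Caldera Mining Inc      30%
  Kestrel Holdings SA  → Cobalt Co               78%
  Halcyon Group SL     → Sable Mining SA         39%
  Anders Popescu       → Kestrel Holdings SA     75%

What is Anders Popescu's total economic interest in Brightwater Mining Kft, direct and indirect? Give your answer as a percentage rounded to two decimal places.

Anders reaches Brightwater along 3 paths.
Via Kestrel → Cobalt: 75% × 78% × 30% = 17.55%.
Via Kestrel: 75% × 59% = 44.25%.
Via Halcyon: 100% × 10% = 10%.
Total: 17.55% + 44.25% + 10% = 71.8%.
Rounded: 71.80%.

71.80%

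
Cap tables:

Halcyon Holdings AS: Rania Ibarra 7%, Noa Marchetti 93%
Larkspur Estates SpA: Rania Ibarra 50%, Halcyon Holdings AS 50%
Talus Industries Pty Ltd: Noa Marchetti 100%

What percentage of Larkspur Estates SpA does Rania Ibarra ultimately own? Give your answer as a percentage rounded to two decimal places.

Rania reaches Larkspur along 2 paths.
Direct stake: 50% = 50%.
Via Halcyon: 7% × 50% = 3.5%.
Total: 50% + 3.5% = 53.5%.
Rounded: 53.50%.

53.50%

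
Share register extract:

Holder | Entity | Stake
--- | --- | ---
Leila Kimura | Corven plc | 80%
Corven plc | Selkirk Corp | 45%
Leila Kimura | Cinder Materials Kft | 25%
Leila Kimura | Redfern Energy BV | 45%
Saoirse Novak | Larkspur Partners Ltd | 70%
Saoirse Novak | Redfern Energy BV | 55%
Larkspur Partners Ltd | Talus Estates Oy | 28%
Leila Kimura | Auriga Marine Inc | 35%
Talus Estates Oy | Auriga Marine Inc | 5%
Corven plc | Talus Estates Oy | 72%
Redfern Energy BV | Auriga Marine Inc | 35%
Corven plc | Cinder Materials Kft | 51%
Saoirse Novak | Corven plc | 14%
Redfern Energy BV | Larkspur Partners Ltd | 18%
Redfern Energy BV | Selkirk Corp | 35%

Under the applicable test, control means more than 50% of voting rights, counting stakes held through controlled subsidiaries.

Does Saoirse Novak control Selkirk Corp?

No

Saoirse holds 55% of Redfern, so Saoirse controls Redfern.
Redfern and Saoirse together hold 18% + 70% = 88% of Larkspur, so Saoirse controls Larkspur.
In Selkirk, Saoirse's side holds only 35%, not > 50%.
So Saoirse does not control Selkirk.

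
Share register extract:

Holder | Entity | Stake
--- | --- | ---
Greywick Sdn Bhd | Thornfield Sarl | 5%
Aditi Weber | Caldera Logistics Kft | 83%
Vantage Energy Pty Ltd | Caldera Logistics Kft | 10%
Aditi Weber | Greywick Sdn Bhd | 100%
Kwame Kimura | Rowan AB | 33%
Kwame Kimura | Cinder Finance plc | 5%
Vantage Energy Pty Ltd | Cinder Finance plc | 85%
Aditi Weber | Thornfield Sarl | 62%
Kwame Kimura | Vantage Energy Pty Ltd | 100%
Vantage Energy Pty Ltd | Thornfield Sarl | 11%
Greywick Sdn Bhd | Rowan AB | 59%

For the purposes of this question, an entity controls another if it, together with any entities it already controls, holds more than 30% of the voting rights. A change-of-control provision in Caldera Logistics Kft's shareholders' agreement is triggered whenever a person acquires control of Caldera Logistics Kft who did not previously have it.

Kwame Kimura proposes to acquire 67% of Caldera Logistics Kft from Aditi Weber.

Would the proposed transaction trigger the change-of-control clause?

The purchase adds only to Kwame's holdings (Aditi's stake shrinks), so Kwame is the only person who could newly come to control Caldera.
Kwame holds 100% of Vantage, so Kwame controls Vantage.
Kwame and Vantage together hold 5% + 85% = 90% of Cinder, so Kwame controls Cinder.
Kwame holds 33% of Rowan, so Kwame controls Rowan.
In Caldera, Kwame's side holds only 10%, not > 30%.
So before the transaction, Kwame does not control Caldera.
After the purchase, Kwame holds 67% of Caldera directly, and Aditi's stake falls to 16%.
Vantage and Kwame together hold 10% + 67% = 77% of Caldera, so Kwame controls Caldera.
Kwame did not control Caldera before and does after, so the clause is triggered.

Yes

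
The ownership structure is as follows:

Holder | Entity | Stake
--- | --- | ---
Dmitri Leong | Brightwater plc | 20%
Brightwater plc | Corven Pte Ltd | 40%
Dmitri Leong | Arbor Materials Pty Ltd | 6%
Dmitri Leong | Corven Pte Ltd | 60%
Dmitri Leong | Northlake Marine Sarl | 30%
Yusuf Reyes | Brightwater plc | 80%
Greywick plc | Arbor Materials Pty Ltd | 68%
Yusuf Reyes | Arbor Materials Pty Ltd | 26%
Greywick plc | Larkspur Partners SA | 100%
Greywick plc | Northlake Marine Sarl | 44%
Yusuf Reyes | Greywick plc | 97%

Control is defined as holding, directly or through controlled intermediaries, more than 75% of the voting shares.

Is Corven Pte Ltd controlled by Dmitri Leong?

No

Dmitri's largest direct stake is 60% in Corven, which does not meet the threshold, so Dmitri controls no company.
In Corven, Dmitri's side holds only 60%, not > 75%.
So Dmitri does not control Corven.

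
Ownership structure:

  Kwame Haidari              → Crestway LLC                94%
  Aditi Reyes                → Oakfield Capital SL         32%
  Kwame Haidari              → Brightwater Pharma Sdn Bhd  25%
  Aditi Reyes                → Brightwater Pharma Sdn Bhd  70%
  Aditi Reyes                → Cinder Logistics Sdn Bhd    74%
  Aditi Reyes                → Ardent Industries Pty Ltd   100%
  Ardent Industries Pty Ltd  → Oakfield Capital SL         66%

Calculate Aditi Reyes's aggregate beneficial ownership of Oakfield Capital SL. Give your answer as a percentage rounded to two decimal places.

98.00%

Aditi reaches Oakfield along 2 paths.
Direct stake: 32% = 32%.
Via Ardent: 100% × 66% = 66%.
Total: 32% + 66% = 98%.
Rounded: 98.00%.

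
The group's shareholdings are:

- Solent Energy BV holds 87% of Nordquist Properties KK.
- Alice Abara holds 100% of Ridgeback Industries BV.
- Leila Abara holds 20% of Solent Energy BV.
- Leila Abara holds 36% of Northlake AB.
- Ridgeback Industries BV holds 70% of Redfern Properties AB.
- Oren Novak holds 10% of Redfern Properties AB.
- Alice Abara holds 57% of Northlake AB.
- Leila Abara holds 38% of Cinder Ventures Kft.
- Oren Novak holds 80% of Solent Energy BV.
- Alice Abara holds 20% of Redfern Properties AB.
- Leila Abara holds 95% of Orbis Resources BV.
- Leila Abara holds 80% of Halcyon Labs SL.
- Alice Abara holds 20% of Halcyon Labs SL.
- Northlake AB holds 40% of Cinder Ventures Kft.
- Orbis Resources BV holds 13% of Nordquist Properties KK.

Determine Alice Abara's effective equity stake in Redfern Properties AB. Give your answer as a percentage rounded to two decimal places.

Alice reaches Redfern along 2 paths.
Via Ridgeback: 100% × 70% = 70%.
Direct stake: 20% = 20%.
Total: 70% + 20% = 90%.
Rounded: 90.00%.

90.00%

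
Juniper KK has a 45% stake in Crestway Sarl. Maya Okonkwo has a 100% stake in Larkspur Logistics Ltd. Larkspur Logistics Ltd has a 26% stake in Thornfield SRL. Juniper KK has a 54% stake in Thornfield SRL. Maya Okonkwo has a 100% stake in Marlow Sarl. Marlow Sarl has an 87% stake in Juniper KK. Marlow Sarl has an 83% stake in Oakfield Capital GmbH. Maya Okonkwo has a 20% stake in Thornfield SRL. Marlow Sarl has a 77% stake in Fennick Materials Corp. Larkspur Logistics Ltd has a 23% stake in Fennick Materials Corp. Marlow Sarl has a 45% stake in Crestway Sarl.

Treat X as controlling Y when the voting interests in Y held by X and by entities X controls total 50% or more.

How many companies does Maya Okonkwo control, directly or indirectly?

7

Maya holds 100% of Marlow, so Maya controls Marlow.
Maya holds 100% of Larkspur, so Maya controls Larkspur.
Marlow holds 87% of Juniper, so Maya controls Juniper.
Marlow holds 83% of Oakfield, so Maya controls Oakfield.
Marlow and Larkspur together hold 77% + 23% = 100% of Fennick, so Maya controls Fennick.
Juniper and Marlow together hold 45% + 45% = 90% of Crestway, so Maya controls Crestway.
Larkspur and Maya and Juniper together hold 26% + 20% + 54% = 100% of Thornfield, so Maya controls Thornfield.
Maya controls 7 companies.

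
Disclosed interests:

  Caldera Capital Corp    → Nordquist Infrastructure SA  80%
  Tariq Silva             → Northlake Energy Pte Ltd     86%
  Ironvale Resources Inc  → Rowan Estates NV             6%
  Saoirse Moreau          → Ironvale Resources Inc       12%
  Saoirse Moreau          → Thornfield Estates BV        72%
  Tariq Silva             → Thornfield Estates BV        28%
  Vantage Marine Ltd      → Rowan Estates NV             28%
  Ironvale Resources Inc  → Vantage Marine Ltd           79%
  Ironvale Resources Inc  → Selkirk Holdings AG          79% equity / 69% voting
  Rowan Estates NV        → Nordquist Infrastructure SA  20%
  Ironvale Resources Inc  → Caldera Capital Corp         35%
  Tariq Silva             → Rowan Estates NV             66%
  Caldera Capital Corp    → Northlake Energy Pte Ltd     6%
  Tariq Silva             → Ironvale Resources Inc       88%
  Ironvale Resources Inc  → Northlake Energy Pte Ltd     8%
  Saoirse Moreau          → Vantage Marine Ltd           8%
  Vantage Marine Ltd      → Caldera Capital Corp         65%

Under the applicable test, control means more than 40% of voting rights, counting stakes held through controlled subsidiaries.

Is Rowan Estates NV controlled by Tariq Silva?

Tariq holds 88% of Ironvale, so Tariq controls Ironvale.
Ironvale holds 79% of Vantage, so Tariq controls Vantage.
Ironvale and Vantage and Tariq together hold 6% + 28% + 66% = 100% of Rowan, so Tariq controls Rowan.

Yes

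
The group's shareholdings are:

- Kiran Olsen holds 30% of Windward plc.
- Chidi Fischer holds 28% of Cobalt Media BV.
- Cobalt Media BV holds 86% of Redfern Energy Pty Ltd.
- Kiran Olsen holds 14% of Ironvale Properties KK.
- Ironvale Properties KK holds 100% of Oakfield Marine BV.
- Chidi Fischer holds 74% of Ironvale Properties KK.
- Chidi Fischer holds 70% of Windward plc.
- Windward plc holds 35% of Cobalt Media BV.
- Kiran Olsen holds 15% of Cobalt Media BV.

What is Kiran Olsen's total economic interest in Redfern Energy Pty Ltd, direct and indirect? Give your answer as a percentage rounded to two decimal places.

Kiran reaches Redfern along 2 paths.
Via Windward → Cobalt: 30% × 35% × 86% = 9.03%.
Via Cobalt: 15% × 86% = 12.9%.
Total: 9.03% + 12.9% = 21.93%.

21.93%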